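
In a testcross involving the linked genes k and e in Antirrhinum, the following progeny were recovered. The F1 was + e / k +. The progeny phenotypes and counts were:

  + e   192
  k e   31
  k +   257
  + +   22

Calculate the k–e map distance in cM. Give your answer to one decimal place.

10.6 cM

The recombinant classes are + + and k e: 22 + 31 = 53.
Recombination frequency = 53/502 = 0.1056 ≈ 10.6%, i.e. 10.6 cM.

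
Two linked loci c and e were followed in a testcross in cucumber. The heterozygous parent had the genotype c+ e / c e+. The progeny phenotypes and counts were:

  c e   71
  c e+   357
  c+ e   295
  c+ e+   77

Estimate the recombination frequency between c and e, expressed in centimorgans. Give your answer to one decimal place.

18.5 centimorgans

The recombinant classes are c+ e+ and c e: 77 + 71 = 148.
Recombination frequency = 148/800 = 0.1850 ≈ 18.5%, i.e. 18.5 centimorgans.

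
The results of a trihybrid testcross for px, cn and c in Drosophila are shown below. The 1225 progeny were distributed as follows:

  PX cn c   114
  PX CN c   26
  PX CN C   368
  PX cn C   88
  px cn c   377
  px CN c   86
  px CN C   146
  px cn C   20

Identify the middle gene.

c

The two most frequent reciprocal classes, PX CN C and px cn c, are the parental types, so the F1 was PX CN C / px cn c.
The two rarest classes, PX CN c and px cn C, are the double crossovers. Comparing them with the parentals, only the c allele has switched, so c is the middle locus and the order is px – c – cn.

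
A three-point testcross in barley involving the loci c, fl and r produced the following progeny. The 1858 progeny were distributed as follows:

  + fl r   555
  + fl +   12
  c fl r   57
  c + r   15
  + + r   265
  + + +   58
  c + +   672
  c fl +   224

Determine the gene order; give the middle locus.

The two most frequent reciprocal classes, + fl r and c + +, are the parental types, so the F1 was + fl r / c + +.
The two rarest classes, + fl + and c + r, are the double crossovers. Comparing them with the parentals, only the r allele has switched, so r is the middle locus and the order is fl – r – c.

r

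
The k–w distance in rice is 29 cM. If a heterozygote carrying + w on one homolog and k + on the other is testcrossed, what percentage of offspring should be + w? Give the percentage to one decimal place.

A map distance of 29 cM corresponds to a recombination frequency of 0.290.
The F1 is + w / k +, so + w is a parental gamete class with expected frequency (1 − r)/2 = 0.710/2 = 0.3550.
That is 0.3550 = 35.5% of the progeny.

35.5%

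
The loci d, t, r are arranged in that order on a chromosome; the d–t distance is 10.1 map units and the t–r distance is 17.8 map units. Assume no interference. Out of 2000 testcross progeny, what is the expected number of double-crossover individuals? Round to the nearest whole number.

36

Map distances give recombination frequencies of 0.101 and 0.178 for the two intervals.
With no interference, expected double-crossover frequency = 0.101 × 0.178 = 0.01798.
Expected number = 0.01798 × 2000 = 35.96 ≈ 36.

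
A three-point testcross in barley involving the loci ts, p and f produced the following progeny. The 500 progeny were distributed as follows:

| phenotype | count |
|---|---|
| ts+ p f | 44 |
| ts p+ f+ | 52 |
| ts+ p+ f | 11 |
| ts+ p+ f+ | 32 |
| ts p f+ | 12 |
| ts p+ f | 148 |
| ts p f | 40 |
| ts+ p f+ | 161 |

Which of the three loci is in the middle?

ts

The two most frequent reciprocal classes, ts p+ f and ts+ p f+, are the parental types, so the F1 was ts p+ f / ts+ p f+.
The two rarest classes, ts+ p+ f and ts p f+, are the double crossovers. Comparing them with the parentals, only the ts allele has switched, so ts is the middle locus and the order is f – ts – p.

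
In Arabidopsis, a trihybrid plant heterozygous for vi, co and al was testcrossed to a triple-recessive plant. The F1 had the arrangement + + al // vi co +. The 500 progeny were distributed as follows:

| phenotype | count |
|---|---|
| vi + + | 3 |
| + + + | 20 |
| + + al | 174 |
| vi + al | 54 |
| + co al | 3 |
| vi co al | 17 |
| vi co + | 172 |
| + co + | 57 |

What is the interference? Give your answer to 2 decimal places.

The two rarest classes, + co al and vi + +, are the double crossovers. Comparing them with the parentals, only the co allele has switched, so co is the middle locus and the order is al – co – vi.
al–co: (37 + 6)/500 = 0.0860; co–vi: (111 + 6)/500 = 0.2340.
Expected DCO frequency = 0.0860 × 0.2340 ≈ 0.02012; observed = 6/500 ≈ 0.01200.
Coefficient of coincidence = 0.01200/0.02012 ≈ 0.60; interference = 1 − 0.60 = 0.40.

0.40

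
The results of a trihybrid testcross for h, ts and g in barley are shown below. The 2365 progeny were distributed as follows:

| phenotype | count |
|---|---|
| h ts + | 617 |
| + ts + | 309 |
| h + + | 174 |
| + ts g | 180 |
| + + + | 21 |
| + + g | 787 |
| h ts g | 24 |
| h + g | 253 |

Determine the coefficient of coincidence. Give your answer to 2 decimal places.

0.44

The two most frequent reciprocal classes, + + g and h ts +, are the parental types, so the F1 was + + g / h ts +.
The two rarest classes, + + + and h ts g, are the double crossovers. Comparing them with the parentals, only the g allele has switched, so g is the middle locus and the order is ts – g – h.
ts–g: (354 + 45)/2365 = 0.1687; g–h: (562 + 45)/2365 = 0.2567.
Expected DCO frequency = 0.1687 × 0.2567 ≈ 0.04331; observed = 45/2365 ≈ 0.01903.
Coefficient of coincidence = 0.01903/0.04331 ≈ 0.44.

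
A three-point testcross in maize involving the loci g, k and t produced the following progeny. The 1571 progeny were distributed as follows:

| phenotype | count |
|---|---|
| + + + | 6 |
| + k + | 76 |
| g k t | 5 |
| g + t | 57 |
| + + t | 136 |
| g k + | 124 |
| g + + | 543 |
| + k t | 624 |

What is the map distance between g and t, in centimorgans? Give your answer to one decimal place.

9.2 centimorgans

The two most frequent reciprocal classes, + k t and g + +, are the parental types, so the F1 was + k t / g + +.
The two rarest classes, g k t and + + +, are the double crossovers. Comparing them with the parentals, only the g allele has switched, so g is the middle locus and the order is k – g – t.
Crossovers in the g–t interval produce the single-crossover classes + k + and g + t (76 + 57 = 133) plus the double crossovers (11).
RF(g–t) = (133 + 11) / 1571 = 144/1571 = 0.0917 → 9.2 centimorgans.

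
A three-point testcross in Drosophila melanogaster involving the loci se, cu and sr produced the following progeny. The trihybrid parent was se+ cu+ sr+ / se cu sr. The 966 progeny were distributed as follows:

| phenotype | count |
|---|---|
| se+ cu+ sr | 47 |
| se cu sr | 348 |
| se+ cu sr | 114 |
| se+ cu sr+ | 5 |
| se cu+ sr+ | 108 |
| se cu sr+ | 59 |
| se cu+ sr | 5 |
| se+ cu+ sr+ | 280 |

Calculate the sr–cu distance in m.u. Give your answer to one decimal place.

12.0 m.u.

The two rarest classes, se+ cu sr+ and se cu+ sr, are the double crossovers. Comparing them with the parentals, only the cu allele has switched, so cu is the middle locus and the order is se – cu – sr.
Crossovers in the cu–sr interval produce the single-crossover classes se+ cu+ sr and se cu sr+ (47 + 59 = 106) plus the double crossovers (10).
RF(cu–sr) = (106 + 10) / 966 = 116/966 = 0.1201 → 12.0 m.u.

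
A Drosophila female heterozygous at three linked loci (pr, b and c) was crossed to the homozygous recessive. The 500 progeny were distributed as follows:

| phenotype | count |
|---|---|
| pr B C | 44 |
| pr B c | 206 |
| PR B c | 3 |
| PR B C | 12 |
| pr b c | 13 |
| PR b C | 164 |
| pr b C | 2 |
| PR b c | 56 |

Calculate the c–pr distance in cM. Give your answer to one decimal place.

21.0 cM

The two most frequent reciprocal classes, PR b C and pr B c, are the parental types, so the F1 was PR b C / pr B c.
The two rarest classes, pr b C and PR B c, are the double crossovers. Comparing them with the parentals, only the pr allele has switched, so pr is the middle locus and the order is c – pr – b.
Crossovers in the c–pr interval produce the single-crossover classes PR b c and pr B C (56 + 44 = 100) plus the double crossovers (5).
RF(c–pr) = (100 + 5) / 500 = 105/500 = 0.2100 → 21.0 cM.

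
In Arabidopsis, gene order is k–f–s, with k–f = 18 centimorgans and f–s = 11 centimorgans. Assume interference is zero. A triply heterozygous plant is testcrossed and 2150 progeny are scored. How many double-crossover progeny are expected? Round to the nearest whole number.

43

Map distances give recombination frequencies of 0.180 and 0.110 for the two intervals.
With no interference, expected double-crossover frequency = 0.180 × 0.110 = 0.01980.
Expected number = 0.01980 × 2150 = 42.57 ≈ 43.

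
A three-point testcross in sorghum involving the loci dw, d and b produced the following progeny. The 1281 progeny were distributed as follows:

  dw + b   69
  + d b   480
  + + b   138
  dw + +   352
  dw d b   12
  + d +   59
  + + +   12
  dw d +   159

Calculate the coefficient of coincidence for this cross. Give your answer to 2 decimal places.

The two most frequent reciprocal classes, dw + + and + d b, are the parental types, so the F1 was dw + + / + d b.
The two rarest classes, + + + and dw d b, are the double crossovers. Comparing them with the parentals, only the dw allele has switched, so dw is the middle locus and the order is d – dw – b.
d–dw: (297 + 24)/1281 = 0.2506; dw–b: (128 + 24)/1281 = 0.1187.
Expected DCO frequency = 0.2506 × 0.1187 ≈ 0.02975; observed = 24/1281 ≈ 0.01874.
Coefficient of coincidence = 0.01874/0.02975 ≈ 0.63.

0.63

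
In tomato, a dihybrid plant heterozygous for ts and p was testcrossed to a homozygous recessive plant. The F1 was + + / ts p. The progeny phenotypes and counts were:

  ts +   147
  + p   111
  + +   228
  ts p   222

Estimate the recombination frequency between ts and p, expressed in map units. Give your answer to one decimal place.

36.4 map units

The recombinant classes are + p and ts +: 111 + 147 = 258.
Recombination frequency = 258/708 = 0.3644 ≈ 36.4%, i.e. 36.4 map units.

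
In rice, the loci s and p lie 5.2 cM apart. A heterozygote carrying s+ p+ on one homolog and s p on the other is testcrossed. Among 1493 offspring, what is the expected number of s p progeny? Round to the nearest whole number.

A map distance of 5.2 cM corresponds to a recombination frequency of 0.052.
The F1 is s+ p+ / s p, so s p is a parental gamete class with expected frequency (1 − r)/2 = 0.948/2 = 0.4740.
Expected number = 0.4740 × 1493 = 707.68 ≈ 708.

708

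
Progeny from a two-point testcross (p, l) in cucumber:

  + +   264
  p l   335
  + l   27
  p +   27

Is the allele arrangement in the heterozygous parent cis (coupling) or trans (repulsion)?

The two most frequent classes are + + (264) and p l (335); these are the parental (non-recombinant) types.
So the F1 carried + + on one chromosome and p l on the other — the recessive alleles are on the same chromosome (cis / coupling).

cis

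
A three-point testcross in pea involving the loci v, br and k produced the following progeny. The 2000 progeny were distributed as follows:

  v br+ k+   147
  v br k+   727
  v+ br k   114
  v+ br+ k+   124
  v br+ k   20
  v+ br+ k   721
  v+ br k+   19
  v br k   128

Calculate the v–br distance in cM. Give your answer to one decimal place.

15.0 cM

The two most frequent reciprocal classes, v+ br+ k and v br k+, are the parental types, so the F1 was v+ br+ k / v br k+.
The two rarest classes, v br+ k and v+ br k+, are the double crossovers. Comparing them with the parentals, only the v allele has switched, so v is the middle locus and the order is k – v – br.
Crossovers in the v–br interval produce the single-crossover classes v+ br k and v br+ k+ (114 + 147 = 261) plus the double crossovers (39).
RF(v–br) = (261 + 39) / 2000 = 300/2000 = 0.1500 → 15.0 cM.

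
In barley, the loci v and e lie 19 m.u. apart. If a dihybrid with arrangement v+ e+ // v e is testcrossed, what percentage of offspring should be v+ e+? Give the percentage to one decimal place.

A map distance of 19 m.u. corresponds to a recombination frequency of 0.190.
The F1 is v+ e+ / v e, so v+ e+ is a parental gamete class with expected frequency (1 − r)/2 = 0.810/2 = 0.4050.
That is 0.4050 = 40.5% of the progeny.

40.5%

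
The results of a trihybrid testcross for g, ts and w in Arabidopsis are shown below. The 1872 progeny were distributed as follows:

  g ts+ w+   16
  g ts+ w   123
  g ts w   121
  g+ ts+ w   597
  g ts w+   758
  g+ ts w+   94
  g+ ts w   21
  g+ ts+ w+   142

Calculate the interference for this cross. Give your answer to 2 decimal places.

0.09

The two most frequent reciprocal classes, g ts w+ and g+ ts+ w, are the parental types, so the F1 was g ts w+ / g+ ts+ w.
The two rarest classes, g ts+ w+ and g+ ts w, are the double crossovers. Comparing them with the parentals, only the ts allele has switched, so ts is the middle locus and the order is w – ts – g.
w–ts: (263 + 37)/1872 = 0.1603; ts–g: (217 + 37)/1872 = 0.1357.
Expected DCO frequency = 0.1603 × 0.1357 ≈ 0.02175; observed = 37/1872 ≈ 0.01976.
Coefficient of coincidence = 0.01976/0.02175 ≈ 0.91; interference = 1 − 0.91 = 0.09.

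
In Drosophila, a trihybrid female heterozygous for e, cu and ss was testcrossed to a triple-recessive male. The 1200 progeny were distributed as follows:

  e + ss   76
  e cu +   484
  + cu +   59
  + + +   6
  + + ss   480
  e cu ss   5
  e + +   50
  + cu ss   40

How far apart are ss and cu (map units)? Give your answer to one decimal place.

The two most frequent reciprocal classes, e cu + and + + ss, are the parental types, so the F1 was e cu + / + + ss.
The two rarest classes, e cu ss and + + +, are the double crossovers. Comparing them with the parentals, only the ss allele has switched, so ss is the middle locus and the order is e – ss – cu.
Crossovers in the ss–cu interval produce the single-crossover classes e + + and + cu ss (50 + 40 = 90) plus the double crossovers (11).
RF(ss–cu) = (90 + 11) / 1200 = 101/1200 = 0.0842 → 8.4 map units.

8.4 map units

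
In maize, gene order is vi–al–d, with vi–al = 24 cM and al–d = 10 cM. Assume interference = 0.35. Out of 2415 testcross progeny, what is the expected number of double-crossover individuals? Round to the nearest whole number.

Map distances give recombination frequencies of 0.240 and 0.100 for the two intervals.
With interference 0.35 (so coincidence = 0.65), expected double-crossover frequency = 0.240 × 0.100 × 0.65 = 0.01560.
Expected number = 0.01560 × 2415 = 37.67 ≈ 38.

38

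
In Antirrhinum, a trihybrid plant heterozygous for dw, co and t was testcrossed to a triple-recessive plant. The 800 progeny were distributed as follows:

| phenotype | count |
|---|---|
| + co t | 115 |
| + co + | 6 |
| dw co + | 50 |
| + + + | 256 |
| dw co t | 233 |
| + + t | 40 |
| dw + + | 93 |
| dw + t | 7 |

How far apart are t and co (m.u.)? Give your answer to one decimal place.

12.9 m.u.

The two most frequent reciprocal classes, dw co t and + + +, are the parental types, so the F1 was dw co t / + + +.
The two rarest classes, dw + t and + co +, are the double crossovers. Comparing them with the parentals, only the co allele has switched, so co is the middle locus and the order is dw – co – t.
Crossovers in the co–t interval produce the single-crossover classes dw co + and + + t (50 + 40 = 90) plus the double crossovers (13).
RF(co–t) = (90 + 13) / 800 = 103/800 = 0.1288 → 12.9 m.u.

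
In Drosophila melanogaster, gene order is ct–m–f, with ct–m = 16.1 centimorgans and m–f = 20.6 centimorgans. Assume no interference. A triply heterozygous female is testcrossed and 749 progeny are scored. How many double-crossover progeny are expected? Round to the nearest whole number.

25

Map distances give recombination frequencies of 0.161 and 0.206 for the two intervals.
With no interference, expected double-crossover frequency = 0.161 × 0.206 = 0.03317.
Expected number = 0.03317 × 749 = 24.84 ≈ 25.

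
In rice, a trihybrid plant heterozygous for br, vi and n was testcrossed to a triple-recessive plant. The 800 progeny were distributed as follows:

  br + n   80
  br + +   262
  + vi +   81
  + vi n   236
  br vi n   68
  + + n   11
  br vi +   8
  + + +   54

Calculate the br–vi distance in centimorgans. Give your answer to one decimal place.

17.6 centimorgans

The two most frequent reciprocal classes, br + + and + vi n, are the parental types, so the F1 was br + + / + vi n.
The two rarest classes, br vi + and + + n, are the double crossovers. Comparing them with the parentals, only the vi allele has switched, so vi is the middle locus and the order is br – vi – n.
Crossovers in the br–vi interval produce the single-crossover classes + + + and br vi n (54 + 68 = 122) plus the double crossovers (19).
RF(br–vi) = (122 + 19) / 800 = 141/800 = 0.1762 → 17.6 centimorgans.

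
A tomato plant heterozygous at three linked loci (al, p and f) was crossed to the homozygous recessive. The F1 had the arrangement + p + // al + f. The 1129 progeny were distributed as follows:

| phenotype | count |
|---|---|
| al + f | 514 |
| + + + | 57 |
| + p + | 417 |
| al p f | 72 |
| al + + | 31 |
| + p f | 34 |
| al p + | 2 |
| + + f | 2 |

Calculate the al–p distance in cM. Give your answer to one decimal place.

11.8 cM

The two rarest classes, al p + and + + f, are the double crossovers. Comparing them with the parentals, only the al allele has switched, so al is the middle locus and the order is p – al – f.
Crossovers in the p–al interval produce the single-crossover classes + + + and al p f (57 + 72 = 129) plus the double crossovers (4).
RF(p–al) = (129 + 4) / 1129 = 133/1129 = 0.1178 → 11.8 cM.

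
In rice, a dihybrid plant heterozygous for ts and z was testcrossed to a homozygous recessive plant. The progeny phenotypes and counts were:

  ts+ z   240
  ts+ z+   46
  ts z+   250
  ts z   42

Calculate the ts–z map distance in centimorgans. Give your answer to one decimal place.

15.2 centimorgans

The two most frequent classes, ts+ z (240) and ts z+ (250), are the parental types, so the F1 was ts+ z / ts z+.
The recombinant classes are ts+ z+ and ts z: 46 + 42 = 88.
Recombination frequency = 88/578 = 0.1522 ≈ 15.2%, i.e. 15.2 centimorgans.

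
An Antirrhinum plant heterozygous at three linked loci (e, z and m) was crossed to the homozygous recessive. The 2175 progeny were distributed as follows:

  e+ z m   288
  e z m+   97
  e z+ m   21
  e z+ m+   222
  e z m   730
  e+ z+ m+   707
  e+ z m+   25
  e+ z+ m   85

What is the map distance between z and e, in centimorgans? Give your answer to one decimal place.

The two most frequent reciprocal classes, e+ z+ m+ and e z m, are the parental types, so the F1 was e+ z+ m+ / e z m.
The two rarest classes, e+ z m+ and e z+ m, are the double crossovers. Comparing them with the parentals, only the z allele has switched, so z is the middle locus and the order is e – z – m.
Crossovers in the e–z interval produce the single-crossover classes e z+ m+ and e+ z m (222 + 288 = 510) plus the double crossovers (46).
RF(e–z) = (510 + 46) / 2175 = 556/2175 = 0.2556 → 25.6 centimorgans.

25.6 centimorgans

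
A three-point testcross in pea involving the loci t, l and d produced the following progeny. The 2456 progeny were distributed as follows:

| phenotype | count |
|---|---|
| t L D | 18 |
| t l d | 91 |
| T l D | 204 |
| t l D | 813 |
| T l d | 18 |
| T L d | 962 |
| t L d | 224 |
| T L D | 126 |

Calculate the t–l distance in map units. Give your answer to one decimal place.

The two most frequent reciprocal classes, T L d and t l D, are the parental types, so the F1 was T L d / t l D.
The two rarest classes, T l d and t L D, are the double crossovers. Comparing them with the parentals, only the l allele has switched, so l is the middle locus and the order is d – l – t.
Crossovers in the l–t interval produce the single-crossover classes t L d and T l D (224 + 204 = 428) plus the double crossovers (36).
RF(l–t) = (428 + 36) / 2456 = 464/2456 = 0.1889 → 18.9 map units.

18.9 map units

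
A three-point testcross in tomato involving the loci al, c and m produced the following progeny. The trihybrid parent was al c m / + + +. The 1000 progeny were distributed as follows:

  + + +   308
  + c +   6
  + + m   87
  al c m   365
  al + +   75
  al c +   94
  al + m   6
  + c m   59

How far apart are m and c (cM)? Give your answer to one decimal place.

The two rarest classes, al + m and + c +, are the double crossovers. Comparing them with the parentals, only the c allele has switched, so c is the middle locus and the order is m – c – al.
Crossovers in the m–c interval produce the single-crossover classes al c + and + + m (94 + 87 = 181) plus the double crossovers (12).
RF(m–c) = (181 + 12) / 1000 = 193/1000 = 0.1930 → 19.3 cM.

19.3 cM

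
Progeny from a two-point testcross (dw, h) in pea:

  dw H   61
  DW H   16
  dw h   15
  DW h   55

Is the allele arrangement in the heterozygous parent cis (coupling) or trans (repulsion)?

trans

The two most frequent classes are DW h (55) and dw H (61); these are the parental (non-recombinant) types.
So the F1 carried DW h on one chromosome and dw H on the other — the recessive alleles are on opposite chromosomes (trans / repulsion).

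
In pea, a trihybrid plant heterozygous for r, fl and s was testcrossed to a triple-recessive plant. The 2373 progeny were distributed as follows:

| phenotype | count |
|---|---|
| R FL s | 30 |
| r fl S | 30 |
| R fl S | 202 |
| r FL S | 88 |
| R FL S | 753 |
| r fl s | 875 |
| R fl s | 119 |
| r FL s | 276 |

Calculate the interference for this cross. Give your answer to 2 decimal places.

0.01

The two most frequent reciprocal classes, r fl s and R FL S, are the parental types, so the F1 was r fl s / R FL S.
The two rarest classes, r fl S and R FL s, are the double crossovers. Comparing them with the parentals, only the s allele has switched, so s is the middle locus and the order is r – s – fl.
r–s: (207 + 60)/2373 = 0.1125; s–fl: (478 + 60)/2373 = 0.2267.
Expected DCO frequency = 0.1125 × 0.2267 ≈ 0.02550; observed = 60/2373 ≈ 0.02528.
Coefficient of coincidence = 0.02528/0.02550 ≈ 0.99; interference = 1 − 0.99 = 0.01.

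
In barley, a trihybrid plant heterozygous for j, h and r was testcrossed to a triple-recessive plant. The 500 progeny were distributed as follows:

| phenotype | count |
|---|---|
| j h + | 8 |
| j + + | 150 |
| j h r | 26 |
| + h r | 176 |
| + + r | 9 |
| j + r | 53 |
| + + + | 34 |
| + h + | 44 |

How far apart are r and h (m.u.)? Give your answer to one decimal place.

The two most frequent reciprocal classes, j + + and + h r, are the parental types, so the F1 was j + + / + h r.
The two rarest classes, j h + and + + r, are the double crossovers. Comparing them with the parentals, only the h allele has switched, so h is the middle locus and the order is j – h – r.
Crossovers in the h–r interval produce the single-crossover classes j + r and + h + (53 + 44 = 97) plus the double crossovers (17).
RF(h–r) = (97 + 17) / 500 = 114/500 = 0.2280 → 22.8 m.u.

22.8 m.u.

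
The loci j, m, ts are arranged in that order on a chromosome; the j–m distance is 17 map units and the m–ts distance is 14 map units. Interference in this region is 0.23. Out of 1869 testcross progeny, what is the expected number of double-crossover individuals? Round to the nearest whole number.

Map distances give recombination frequencies of 0.170 and 0.140 for the two intervals.
With interference 0.23 (so coincidence = 0.77), expected double-crossover frequency = 0.170 × 0.140 × 0.77 = 0.01833.
Expected number = 0.01833 × 1869 = 34.25 ≈ 34.

34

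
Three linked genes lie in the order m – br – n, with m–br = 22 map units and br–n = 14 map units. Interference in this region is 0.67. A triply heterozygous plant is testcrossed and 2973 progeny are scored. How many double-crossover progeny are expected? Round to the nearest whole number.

Map distances give recombination frequencies of 0.220 and 0.140 for the two intervals.
With interference 0.67 (so coincidence = 0.33), expected double-crossover frequency = 0.220 × 0.140 × 0.33 = 0.01016.
Expected number = 0.01016 × 2973 = 30.22 ≈ 30.

30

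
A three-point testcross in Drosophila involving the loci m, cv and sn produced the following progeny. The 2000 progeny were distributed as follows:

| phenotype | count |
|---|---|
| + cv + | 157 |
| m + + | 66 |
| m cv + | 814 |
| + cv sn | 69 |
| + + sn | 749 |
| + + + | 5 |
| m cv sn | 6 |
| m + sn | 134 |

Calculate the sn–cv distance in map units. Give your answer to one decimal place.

7.3 map units

The two most frequent reciprocal classes, + + sn and m cv +, are the parental types, so the F1 was + + sn / m cv +.
The two rarest classes, + + + and m cv sn, are the double crossovers. Comparing them with the parentals, only the sn allele has switched, so sn is the middle locus and the order is m – sn – cv.
Crossovers in the sn–cv interval produce the single-crossover classes + cv sn and m + + (69 + 66 = 135) plus the double crossovers (11).
RF(sn–cv) = (135 + 11) / 2000 = 146/2000 = 0.0730 → 7.3 map units.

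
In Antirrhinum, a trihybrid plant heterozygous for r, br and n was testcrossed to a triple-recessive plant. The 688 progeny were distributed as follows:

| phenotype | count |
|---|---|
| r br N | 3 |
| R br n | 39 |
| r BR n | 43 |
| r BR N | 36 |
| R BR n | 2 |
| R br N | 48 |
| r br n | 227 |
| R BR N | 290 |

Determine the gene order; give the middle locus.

n

The two most frequent reciprocal classes, R BR N and r br n, are the parental types, so the F1 was R BR N / r br n.
The two rarest classes, R BR n and r br N, are the double crossovers. Comparing them with the parentals, only the n allele has switched, so n is the middle locus and the order is r – n – br.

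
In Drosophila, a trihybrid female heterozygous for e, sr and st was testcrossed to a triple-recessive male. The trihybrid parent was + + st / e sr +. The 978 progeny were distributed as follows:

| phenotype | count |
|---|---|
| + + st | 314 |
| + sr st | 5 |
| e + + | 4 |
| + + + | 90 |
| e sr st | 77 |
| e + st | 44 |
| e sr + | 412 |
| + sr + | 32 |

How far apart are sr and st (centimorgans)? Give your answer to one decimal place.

18.0 centimorgans

The two rarest classes, + sr st and e + +, are the double crossovers. Comparing them with the parentals, only the sr allele has switched, so sr is the middle locus and the order is e – sr – st.
Crossovers in the sr–st interval produce the single-crossover classes + + + and e sr st (90 + 77 = 167) plus the double crossovers (9).
RF(sr–st) = (167 + 9) / 978 = 176/978 = 0.1800 → 18.0 centimorgans.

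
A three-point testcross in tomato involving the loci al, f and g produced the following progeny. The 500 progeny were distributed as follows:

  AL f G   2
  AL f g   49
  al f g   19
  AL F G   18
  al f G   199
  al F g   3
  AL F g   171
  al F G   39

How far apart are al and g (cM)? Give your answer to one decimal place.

The two most frequent reciprocal classes, al f G and AL F g, are the parental types, so the F1 was al f G / AL F g.
The two rarest classes, AL f G and al F g, are the double crossovers. Comparing them with the parentals, only the al allele has switched, so al is the middle locus and the order is g – al – f.
Crossovers in the g–al interval produce the single-crossover classes al f g and AL F G (19 + 18 = 37) plus the double crossovers (5).
RF(g–al) = (37 + 5) / 500 = 42/500 = 0.0840 → 8.4 cM.

8.4 cM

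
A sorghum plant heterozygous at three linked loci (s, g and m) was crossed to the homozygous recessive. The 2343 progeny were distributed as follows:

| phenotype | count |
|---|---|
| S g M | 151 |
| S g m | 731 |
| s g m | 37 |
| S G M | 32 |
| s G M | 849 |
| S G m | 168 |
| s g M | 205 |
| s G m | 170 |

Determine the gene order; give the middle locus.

The two most frequent reciprocal classes, s G M and S g m, are the parental types, so the F1 was s G M / S g m.
The two rarest classes, S G M and s g m, are the double crossovers. Comparing them with the parentals, only the s allele has switched, so s is the middle locus and the order is g – s – m.

s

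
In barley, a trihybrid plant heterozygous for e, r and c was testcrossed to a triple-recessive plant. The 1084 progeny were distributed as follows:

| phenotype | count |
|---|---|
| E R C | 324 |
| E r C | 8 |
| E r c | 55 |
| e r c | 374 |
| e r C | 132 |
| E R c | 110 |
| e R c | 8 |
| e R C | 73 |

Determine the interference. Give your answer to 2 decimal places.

0.53

The two most frequent reciprocal classes, E R C and e r c, are the parental types, so the F1 was E R C / e r c.
The two rarest classes, E r C and e R c, are the double crossovers. Comparing them with the parentals, only the r allele has switched, so r is the middle locus and the order is e – r – c.
e–r: (128 + 16)/1084 = 0.1328; r–c: (242 + 16)/1084 = 0.2380.
Expected DCO frequency = 0.1328 × 0.2380 ≈ 0.03161; observed = 16/1084 ≈ 0.01476.
Coefficient of coincidence = 0.01476/0.03161 ≈ 0.47; interference = 1 − 0.47 = 0.53.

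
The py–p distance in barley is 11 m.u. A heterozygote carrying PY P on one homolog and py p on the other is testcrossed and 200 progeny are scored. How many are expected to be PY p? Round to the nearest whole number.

11

A map distance of 11 m.u. corresponds to a recombination frequency of 0.110.
The F1 is PY P / py p, so PY p is a recombinant gamete class with expected frequency r/2 = 0.110/2 = 0.0550.
Expected number = 0.0550 × 200 = 11.00 ≈ 11.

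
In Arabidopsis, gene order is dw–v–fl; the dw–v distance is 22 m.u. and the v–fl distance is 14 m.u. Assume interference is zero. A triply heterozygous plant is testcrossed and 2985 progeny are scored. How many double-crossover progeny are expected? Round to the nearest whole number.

92

Map distances give recombination frequencies of 0.220 and 0.140 for the two intervals.
With no interference, expected double-crossover frequency = 0.220 × 0.140 = 0.03080.
Expected number = 0.03080 × 2985 = 91.94 ≈ 92.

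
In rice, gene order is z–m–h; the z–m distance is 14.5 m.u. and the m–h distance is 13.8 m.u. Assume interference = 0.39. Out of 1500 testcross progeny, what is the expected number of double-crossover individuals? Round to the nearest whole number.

18

Map distances give recombination frequencies of 0.145 and 0.138 for the two intervals.
With interference 0.39 (so coincidence = 0.61), expected double-crossover frequency = 0.145 × 0.138 × 0.61 = 0.01221.
Expected number = 0.01221 × 1500 = 18.31 ≈ 18.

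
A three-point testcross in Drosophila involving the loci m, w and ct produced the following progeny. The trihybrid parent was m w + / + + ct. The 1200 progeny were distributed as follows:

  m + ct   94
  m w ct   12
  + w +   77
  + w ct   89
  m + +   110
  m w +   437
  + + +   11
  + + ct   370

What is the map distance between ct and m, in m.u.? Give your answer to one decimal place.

16.2 m.u.

The two rarest classes, m w ct and + + +, are the double crossovers. Comparing them with the parentals, only the ct allele has switched, so ct is the middle locus and the order is m – ct – w.
Crossovers in the m–ct interval produce the single-crossover classes + w + and m + ct (77 + 94 = 171) plus the double crossovers (23).
RF(m–ct) = (171 + 23) / 1200 = 194/1200 = 0.1617 → 16.2 m.u.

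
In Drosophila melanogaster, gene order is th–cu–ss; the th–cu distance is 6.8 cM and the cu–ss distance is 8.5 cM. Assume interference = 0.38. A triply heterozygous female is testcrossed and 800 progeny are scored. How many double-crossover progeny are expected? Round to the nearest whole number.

Map distances give recombination frequencies of 0.068 and 0.085 for the two intervals.
With interference 0.38 (so coincidence = 0.62), expected double-crossover frequency = 0.068 × 0.085 × 0.62 = 0.00358.
Expected number = 0.00358 × 800 = 2.87 ≈ 3.

3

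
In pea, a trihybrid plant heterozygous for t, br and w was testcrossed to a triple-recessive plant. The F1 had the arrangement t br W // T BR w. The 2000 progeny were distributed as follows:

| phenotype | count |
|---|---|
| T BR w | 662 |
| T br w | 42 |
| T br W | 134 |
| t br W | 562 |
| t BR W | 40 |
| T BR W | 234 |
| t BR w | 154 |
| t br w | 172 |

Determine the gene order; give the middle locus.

br

The two rarest classes, t BR W and T br w, are the double crossovers. Comparing them with the parentals, only the br allele has switched, so br is the middle locus and the order is t – br – w.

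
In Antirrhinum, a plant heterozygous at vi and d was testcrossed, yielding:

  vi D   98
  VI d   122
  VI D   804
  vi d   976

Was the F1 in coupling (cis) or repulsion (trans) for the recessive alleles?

The two most frequent classes are VI D (804) and vi d (976); these are the parental (non-recombinant) types.
So the F1 carried VI D on one chromosome and vi d on the other — the recessive alleles are on the same chromosome (cis / coupling).

cis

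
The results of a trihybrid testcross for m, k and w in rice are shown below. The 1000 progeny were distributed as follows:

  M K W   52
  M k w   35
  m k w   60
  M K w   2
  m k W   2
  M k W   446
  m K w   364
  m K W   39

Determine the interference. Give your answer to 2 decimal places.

0.56

The two most frequent reciprocal classes, m K w and M k W, are the parental types, so the F1 was m K w / M k W.
The two rarest classes, M K w and m k W, are the double crossovers. Comparing them with the parentals, only the m allele has switched, so m is the middle locus and the order is k – m – w.
k–m: (112 + 4)/1000 = 0.1160; m–w: (74 + 4)/1000 = 0.0780.
Expected DCO frequency = 0.1160 × 0.0780 ≈ 0.00905; observed = 4/1000 ≈ 0.00400.
Coefficient of coincidence = 0.00400/0.00905 ≈ 0.44; interference = 1 − 0.44 = 0.56.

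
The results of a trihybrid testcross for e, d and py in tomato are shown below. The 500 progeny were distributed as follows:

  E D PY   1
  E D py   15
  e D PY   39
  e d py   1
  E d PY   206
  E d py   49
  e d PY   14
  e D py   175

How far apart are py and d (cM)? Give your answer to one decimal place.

18.0 cM

The two most frequent reciprocal classes, E d PY and e D py, are the parental types, so the F1 was E d PY / e D py.
The two rarest classes, E D PY and e d py, are the double crossovers. Comparing them with the parentals, only the d allele has switched, so d is the middle locus and the order is py – d – e.
Crossovers in the py–d interval produce the single-crossover classes E d py and e D PY (49 + 39 = 88) plus the double crossovers (2).
RF(py–d) = (88 + 2) / 500 = 90/500 = 0.1800 → 18.0 cM.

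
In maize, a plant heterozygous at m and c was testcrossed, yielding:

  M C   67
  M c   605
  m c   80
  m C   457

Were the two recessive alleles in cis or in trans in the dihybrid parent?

trans

The two most frequent classes are M c (605) and m C (457); these are the parental (non-recombinant) types.
So the F1 carried M c on one chromosome and m C on the other — the recessive alleles are on opposite chromosomes (trans / repulsion).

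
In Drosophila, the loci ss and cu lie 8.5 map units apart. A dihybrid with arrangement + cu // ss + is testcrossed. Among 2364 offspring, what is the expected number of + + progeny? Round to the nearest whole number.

100

A map distance of 8.5 map units corresponds to a recombination frequency of 0.085.
The F1 is + cu / ss +, so + + is a recombinant gamete class with expected frequency r/2 = 0.085/2 = 0.0425.
Expected number = 0.0425 × 2364 = 100.47 ≈ 100.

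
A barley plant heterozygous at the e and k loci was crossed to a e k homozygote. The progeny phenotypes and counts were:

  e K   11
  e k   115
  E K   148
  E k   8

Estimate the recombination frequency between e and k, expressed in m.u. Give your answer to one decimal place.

6.7 m.u.

The two most frequent classes, E K (148) and e k (115), are the parental types, so the F1 was E K / e k.
The recombinant classes are E k and e K: 8 + 11 = 19.
Recombination frequency = 19/282 = 0.0674 ≈ 6.7%, i.e. 6.7 m.u.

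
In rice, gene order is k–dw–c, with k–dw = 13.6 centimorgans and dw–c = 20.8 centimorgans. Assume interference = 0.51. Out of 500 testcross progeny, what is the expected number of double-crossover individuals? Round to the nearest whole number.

Map distances give recombination frequencies of 0.136 and 0.208 for the two intervals.
With interference 0.51 (so coincidence = 0.49), expected double-crossover frequency = 0.136 × 0.208 × 0.49 = 0.01386.
Expected number = 0.01386 × 500 = 6.93 ≈ 7.

7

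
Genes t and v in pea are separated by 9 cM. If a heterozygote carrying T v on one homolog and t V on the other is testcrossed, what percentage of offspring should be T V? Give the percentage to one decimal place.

A map distance of 9 cM corresponds to a recombination frequency of 0.090.
The F1 is T v / t V, so T V is a recombinant gamete class with expected frequency r/2 = 0.090/2 = 0.0450.
That is 0.0450 = 4.5% of the progeny.

4.5%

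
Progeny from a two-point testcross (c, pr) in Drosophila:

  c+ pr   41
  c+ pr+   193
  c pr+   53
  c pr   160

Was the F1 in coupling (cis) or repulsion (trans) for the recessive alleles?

The two most frequent classes are c+ pr+ (193) and c pr (160); these are the parental (non-recombinant) types.
So the F1 carried c+ pr+ on one chromosome and c pr on the other — the recessive alleles are on the same chromosome (cis / coupling).

cis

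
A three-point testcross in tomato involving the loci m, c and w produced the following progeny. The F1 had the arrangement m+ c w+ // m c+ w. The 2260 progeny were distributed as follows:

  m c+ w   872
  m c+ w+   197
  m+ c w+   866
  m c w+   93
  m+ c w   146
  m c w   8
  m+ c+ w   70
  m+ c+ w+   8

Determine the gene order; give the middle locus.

The two rarest classes, m+ c+ w+ and m c w, are the double crossovers. Comparing them with the parentals, only the c allele has switched, so c is the middle locus and the order is w – c – m.

c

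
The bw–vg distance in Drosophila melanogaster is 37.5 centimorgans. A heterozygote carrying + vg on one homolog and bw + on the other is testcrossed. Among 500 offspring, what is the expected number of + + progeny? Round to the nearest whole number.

94

A map distance of 37.5 centimorgans corresponds to a recombination frequency of 0.375.
The F1 is + vg / bw +, so + + is a recombinant gamete class with expected frequency r/2 = 0.375/2 = 0.1875.
Expected number = 0.1875 × 500 = 93.75 ≈ 94.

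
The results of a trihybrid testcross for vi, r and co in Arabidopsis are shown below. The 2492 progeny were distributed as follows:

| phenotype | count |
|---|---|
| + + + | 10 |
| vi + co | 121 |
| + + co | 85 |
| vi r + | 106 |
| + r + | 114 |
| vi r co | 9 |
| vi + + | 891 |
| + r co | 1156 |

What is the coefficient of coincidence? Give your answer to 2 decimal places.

0.89

The two most frequent reciprocal classes, vi + + and + r co, are the parental types, so the F1 was vi + + / + r co.
The two rarest classes, + + + and vi r co, are the double crossovers. Comparing them with the parentals, only the vi allele has switched, so vi is the middle locus and the order is co – vi – r.
co–vi: (235 + 19)/2492 = 0.1019; vi–r: (191 + 19)/2492 = 0.0843.
Expected DCO frequency = 0.1019 × 0.0843 ≈ 0.00859; observed = 19/2492 ≈ 0.00762.
Coefficient of coincidence = 0.00762/0.00859 ≈ 0.89.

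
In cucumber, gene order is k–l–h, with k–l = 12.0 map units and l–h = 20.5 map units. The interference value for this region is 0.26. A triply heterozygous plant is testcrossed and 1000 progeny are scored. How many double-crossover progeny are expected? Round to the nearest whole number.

18

Map distances give recombination frequencies of 0.120 and 0.205 for the two intervals.
With interference 0.26 (so coincidence = 0.74), expected double-crossover frequency = 0.120 × 0.205 × 0.74 = 0.01820.
Expected number = 0.01820 × 1000 = 18.20 ≈ 18.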